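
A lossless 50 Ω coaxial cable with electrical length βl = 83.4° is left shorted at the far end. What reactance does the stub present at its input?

tan(βl) = 8.64
For a shorted stub, Z_in = jZ_0·tan(βl)

X_in ≈ 432 Ω (inductive)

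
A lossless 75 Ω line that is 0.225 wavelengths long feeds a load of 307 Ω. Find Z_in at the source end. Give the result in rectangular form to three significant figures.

βl = 2π × 0.225 = 81°
tan(βl) = tan(81°) = 6.31
Z_in = Z_0·(Z_L + jZ_0·tanβl)/(Z_0 + jZ_L·tanβl)
     = 75·(307 + j474)/(75 + j1940)

Z_in ≈ 18.8 − j11.2 Ω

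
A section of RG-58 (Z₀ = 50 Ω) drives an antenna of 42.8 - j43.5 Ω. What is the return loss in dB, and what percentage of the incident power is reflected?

Γ = (-7.2 − j43.5)/(92.8 − j43.5), |Γ| = 0.43
RL = −20·log₁₀(0.43) = 7.33 dB
P_refl/P_inc = |Γ|² = 0.185

RL ≈ 7.33 dB; 18.5% of incident power reflected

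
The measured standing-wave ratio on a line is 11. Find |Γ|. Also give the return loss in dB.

|Γ| = (S − 1)/(S + 1) = (11 − 1)/(11 + 1) = 10/12
RL = −20·log₁₀|Γ| = −20·log₁₀(0.833)

|Γ| ≈ 0.833; return loss ≈ 1.58 dB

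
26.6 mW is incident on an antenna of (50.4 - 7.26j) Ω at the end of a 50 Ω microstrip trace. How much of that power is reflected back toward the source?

|Γ| = |(0.4 − j7.26)/(100.4 − j7.26)| = 0.0722
|Γ|² = 0.00522
P_refl = |Γ|²·P_inc = 0.139 mW, P_del = (1 − |Γ|²)·P_inc = 26.5 mW

P_reflected ≈ 0.139 mW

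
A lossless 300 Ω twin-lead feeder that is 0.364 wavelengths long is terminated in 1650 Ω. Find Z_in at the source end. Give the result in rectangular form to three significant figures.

Z_in ≈ 93.5 + j246 Ω

βl = 2π × 0.364 = 131°
tan(βl) = tan(131°) = -1.15
Z_in = Z_0·(Z_L + jZ_0·tanβl)/(Z_0 + jZ_L·tanβl)
     = 300·(1650 − j345)/(300 − j1900)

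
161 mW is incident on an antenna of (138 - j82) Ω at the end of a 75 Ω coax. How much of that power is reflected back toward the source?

P_reflected ≈ 33 mW

|Γ| = |(63 − j82)/(213 − j82)| = 0.453
|Γ|² = 0.205
P_refl = |Γ|²·P_inc = 33 mW, P_del = (1 − |Γ|²)·P_inc = 128 mW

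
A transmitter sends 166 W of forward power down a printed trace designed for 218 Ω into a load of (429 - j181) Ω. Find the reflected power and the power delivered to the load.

P_reflected ≈ 28.4 W; P_delivered ≈ 138 W

|Γ| = |(211 − j181)/(647 − j181)| = 0.414
|Γ|² = 0.171
P_refl = |Γ|²·P_inc = 28.4 W, P_del = (1 − |Γ|²)·P_inc = 138 W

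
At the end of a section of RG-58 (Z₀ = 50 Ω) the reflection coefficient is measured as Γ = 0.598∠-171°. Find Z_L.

Z_L = Z_0·(1 + Γ)/(1 − Γ) = 50·(0.409 − j0.0935)/(1.59 + j0.0935)

Z_L ≈ 12.7 − j3.68 Ω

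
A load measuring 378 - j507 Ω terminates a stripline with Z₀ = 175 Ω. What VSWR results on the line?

VSWR ≈ 6.35

Γ = (Z_L − Z_0)/(Z_L + Z_0) = (203 − j507)/(553 − j507)
|Γ| = 546/750 = 0.728
VSWR = (1 + |Γ|)/(1 − |Γ|) = 1.73/0.272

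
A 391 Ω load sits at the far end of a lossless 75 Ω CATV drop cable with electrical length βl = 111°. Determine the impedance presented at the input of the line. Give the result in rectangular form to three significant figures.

Z_in ≈ 16.4 + j27.6 Ω

tan(βl) = tan(111°) = -2.61
Z_in = Z_0·(Z_L + jZ_0·tanβl)/(Z_0 + jZ_L·tanβl)
     = 75·(391 − j195)/(75 − j1020)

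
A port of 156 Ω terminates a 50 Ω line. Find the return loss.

RL ≈ 5.77 dB

Γ = (156 − 50)/(156 + 50) = 0.515
RL = −20·log₁₀|Γ| = −20·log₁₀(0.515)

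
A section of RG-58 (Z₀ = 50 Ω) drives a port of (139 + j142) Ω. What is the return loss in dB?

RL ≈ 2.99 dB

Γ = (89 + j142)/(189 + j142), |Γ| = 0.709
RL = −20·log₁₀|Γ| = −20·log₁₀(0.709)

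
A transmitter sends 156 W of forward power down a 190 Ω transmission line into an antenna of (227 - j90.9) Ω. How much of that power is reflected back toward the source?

P_reflected ≈ 8.25 W

|Γ| = |(37 − j90.9)/(417 − j90.9)| = 0.23
|Γ|² = 0.0529
P_refl = |Γ|²·P_inc = 8.25 W, P_del = (1 − |Γ|²)·P_inc = 148 W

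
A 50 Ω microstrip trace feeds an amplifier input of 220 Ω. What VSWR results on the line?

Γ = (220 − 50)/(220 + 50) = 0.63
VSWR = (1 + 0.63)/(1 − 0.63)

VSWR ≈ 4.4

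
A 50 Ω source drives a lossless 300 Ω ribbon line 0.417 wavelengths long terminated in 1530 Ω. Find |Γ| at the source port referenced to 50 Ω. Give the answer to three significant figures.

βl = 2π × 0.417 = 150°
tan(βl) = -0.575
Z_in = Z_0·(Z_L + jZ_0·tanβl)/(Z_0 + jZ_L·tanβl) = 212 + j450 Ω
Γ_s = (Z_in − Z_s)/(Z_in + Z_s) = (162 + j450)/(262 + j450), |Γ_s| = 0.918

|Γ| ≈ 0.918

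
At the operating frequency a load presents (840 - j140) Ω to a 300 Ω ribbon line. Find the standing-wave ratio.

VSWR ≈ 2.89

Γ = (Z_L − Z_0)/(Z_L + Z_0) = (540 − j140)/(1140 − j140)
|Γ| = 558/1150 = 0.486
VSWR = (1 + |Γ|)/(1 − |Γ|) = 1.49/0.514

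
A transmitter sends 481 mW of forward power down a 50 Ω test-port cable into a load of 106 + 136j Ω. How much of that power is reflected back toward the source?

P_reflected ≈ 243 mW

|Γ| = |(56 + j136)/(156 + j136)| = 0.711
|Γ|² = 0.505
P_refl = |Γ|²·P_inc = 243 mW, P_del = (1 − |Γ|²)·P_inc = 238 mW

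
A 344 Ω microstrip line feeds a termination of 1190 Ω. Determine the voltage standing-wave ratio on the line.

VSWR ≈ 3.46

For a purely resistive load, VSWR = R_L/Z_0 or Z_0/R_L (whichever > 1) = 1190/344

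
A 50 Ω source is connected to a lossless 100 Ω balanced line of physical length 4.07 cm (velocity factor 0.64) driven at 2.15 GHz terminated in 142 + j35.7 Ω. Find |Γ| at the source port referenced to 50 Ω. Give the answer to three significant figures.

|Γ| ≈ 0.461

λ = v/f = 0.64·c / 2.15 GHz = 0.0893 m
βl = 2π·l/λ = 2π × 0.456 = 164°
tan(βl) = -0.285
Z_in = Z_0·(Z_L + jZ_0·tanβl)/(Z_0 + jZ_L·tanβl) = 111 + j47.5 Ω
Γ_s = (Z_in − Z_s)/(Z_in + Z_s) = (61.4 + j47.5)/(161 + j47.5), |Γ_s| = 0.461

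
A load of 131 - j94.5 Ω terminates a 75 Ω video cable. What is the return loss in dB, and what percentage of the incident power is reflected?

Γ = (56 − j94.5)/(206 − j94.5), |Γ| = 0.485
RL = −20·log₁₀(0.485) = 6.29 dB
P_refl/P_inc = |Γ|² = 0.235

RL ≈ 6.29 dB; 23.5% of incident power reflected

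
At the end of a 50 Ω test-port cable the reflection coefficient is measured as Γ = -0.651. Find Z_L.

Z_L = Z_0·(1 + Γ)/(1 − Γ) = 50·(0.349)/(1.65)

Z_L ≈ 10.6 Ω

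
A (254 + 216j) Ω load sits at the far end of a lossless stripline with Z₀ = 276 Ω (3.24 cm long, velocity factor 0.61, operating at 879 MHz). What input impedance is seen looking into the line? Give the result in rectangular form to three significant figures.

Z_in ≈ 430 − j237 Ω

λ = v/f = 0.61·c / 879 MHz = 0.208 m
βl = 2π·l/λ = 2π × 0.156 = 56°
tan(βl) = tan(56°) = 1.48
Z_in = Z_0·(Z_L + jZ_0·tanβl)/(Z_0 + jZ_L·tanβl)
     = 276·(254 + j626)/(-44.5 + j377)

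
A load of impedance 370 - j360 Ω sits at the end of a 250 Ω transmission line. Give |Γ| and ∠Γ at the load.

Γ ≈ 0.529 ∠ -41.4°

Γ = (Z_L − Z_0)/(Z_L + Z_0) = (120 − j360)/(620 − j360)
|Γ| = 379/717 = 0.529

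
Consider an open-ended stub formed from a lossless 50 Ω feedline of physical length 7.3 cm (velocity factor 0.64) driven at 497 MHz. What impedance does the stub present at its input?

Z_in ≈ −j20.2 Ω

λ = v/f = 0.64·c / 497 MHz = 0.386 m
βl = 2π·l/λ = 2π × 0.189 = 68°
tan(βl) = 2.48
For an open-ended stub, Z_in = −jZ_0·cot(βl) = −jZ_0/tan(βl)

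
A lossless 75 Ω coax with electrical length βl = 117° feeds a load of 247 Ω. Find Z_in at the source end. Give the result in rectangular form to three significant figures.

tan(βl) = tan(117°) = -1.96
Z_in = Z_0·(Z_L + jZ_0·tanβl)/(Z_0 + jZ_L·tanβl)
     = 75·(247 − j147)/(75 − j485)

Z_in ≈ 28 + j33.9 Ω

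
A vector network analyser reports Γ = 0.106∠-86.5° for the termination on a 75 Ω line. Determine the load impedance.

Z_L = Z_0·(1 + Γ)/(1 − Γ) = 75·(1.01 − j0.106)/(0.994 + j0.106)

Z_L ≈ 74.3 − j15.9 Ω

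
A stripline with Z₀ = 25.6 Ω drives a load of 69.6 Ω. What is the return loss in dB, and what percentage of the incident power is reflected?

Γ = (69.6 − 25.6)/(69.6 + 25.6) = 0.462
RL = −20·log₁₀(0.462) = 6.7 dB
P_refl/P_inc = |Γ|² = 0.214

RL ≈ 6.7 dB; 21.4% of incident power reflected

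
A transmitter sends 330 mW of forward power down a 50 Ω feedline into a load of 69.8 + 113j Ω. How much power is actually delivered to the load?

P_delivered ≈ 170 mW

|Γ| = |(19.8 + j113)/(119.8 + j113)| = 0.697
|Γ|² = 0.485
P_refl = |Γ|²·P_inc = 160 mW, P_del = (1 − |Γ|²)·P_inc = 170 mW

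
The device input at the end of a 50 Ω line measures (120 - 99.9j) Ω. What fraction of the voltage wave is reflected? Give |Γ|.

|Γ| ≈ 0.619

Γ = (Z_L − Z_0)/(Z_L + Z_0) = (70 − j99.9)/(170 − j99.9)
|Γ| = 122/197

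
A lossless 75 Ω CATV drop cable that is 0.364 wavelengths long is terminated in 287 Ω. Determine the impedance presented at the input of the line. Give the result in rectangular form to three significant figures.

βl = 2π × 0.364 = 131°
tan(βl) = tan(131°) = -1.15
Z_in = Z_0·(Z_L + jZ_0·tanβl)/(Z_0 + jZ_L·tanβl)
     = 75·(287 − j86.2)/(75 − j330)

Z_in ≈ 32.8 + j57.8 Ω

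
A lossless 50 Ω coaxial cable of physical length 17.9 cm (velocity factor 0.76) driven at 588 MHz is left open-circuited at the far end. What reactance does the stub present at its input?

λ = v/f = 0.76·c / 588 MHz = 0.388 m
βl = 2π·l/λ = 2π × 0.462 = 166°
tan(βl) = -0.246
For an open-circuited stub, Z_in = −jZ_0·cot(βl) = −jZ_0/tan(βl)

X_in ≈ 203 Ω (inductive)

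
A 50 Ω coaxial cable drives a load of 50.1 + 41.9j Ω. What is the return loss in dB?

Γ = (0.1 + j41.9)/(100.1 + j41.9), |Γ| = 0.386
RL = −20·log₁₀|Γ| = −20·log₁₀(0.386)

RL ≈ 8.27 dB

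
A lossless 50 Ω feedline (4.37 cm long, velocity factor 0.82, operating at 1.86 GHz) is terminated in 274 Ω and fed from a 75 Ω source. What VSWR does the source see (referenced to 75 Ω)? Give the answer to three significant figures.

VSWR ≈ 7.17

λ = v/f = 0.82·c / 1.86 GHz = 0.132 m
βl = 2π·l/λ = 2π × 0.33 = 119°
tan(βl) = -1.81
Z_in = Z_0·(Z_L + jZ_0·tanβl)/(Z_0 + jZ_L·tanβl) = 11.8 + j26.5 Ω
Γ_s = (Z_in − Z_s)/(Z_in + Z_s) = (-63.2 + j26.5)/(86.8 + j26.5), |Γ_s| = 0.755
VSWR = (1 + |Γ_s|)/(1 − |Γ_s|)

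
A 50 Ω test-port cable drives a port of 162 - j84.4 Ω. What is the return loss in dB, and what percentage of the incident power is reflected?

Γ = (112 − j84.4)/(212 − j84.4), |Γ| = 0.615
RL = −20·log₁₀(0.615) = 4.23 dB
P_refl/P_inc = |Γ|² = 0.378

RL ≈ 4.23 dB; 37.8% of incident power reflected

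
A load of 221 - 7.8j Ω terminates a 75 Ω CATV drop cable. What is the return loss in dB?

Γ = (146 − j7.8)/(296 − j7.8), |Γ| = 0.494
RL = −20·log₁₀|Γ| = −20·log₁₀(0.494)

RL ≈ 6.13 dB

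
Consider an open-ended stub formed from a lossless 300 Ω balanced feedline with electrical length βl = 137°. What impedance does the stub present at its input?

Z_in ≈ +j322 Ω

tan(βl) = -0.933
For an open-ended stub, Z_in = −jZ_0·cot(βl) = −jZ_0/tan(βl)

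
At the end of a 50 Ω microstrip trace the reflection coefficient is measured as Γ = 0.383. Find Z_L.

Z_L ≈ 112 Ω

Z_L = Z_0·(1 + Γ)/(1 − Γ) = 50·(1.38)/(0.617)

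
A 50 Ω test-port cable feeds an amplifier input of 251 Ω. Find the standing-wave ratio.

For a purely resistive load, VSWR = R_L/Z_0 or Z_0/R_L (whichever > 1) = 251/50

VSWR ≈ 5.02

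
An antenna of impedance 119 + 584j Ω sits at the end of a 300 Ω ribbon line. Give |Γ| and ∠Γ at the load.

Γ = (Z_L − Z_0)/(Z_L + Z_0) = (-181 + j584)/(419 + j584)
|Γ| = 611/719 = 0.851

Γ ≈ 0.851 ∠ 52.9°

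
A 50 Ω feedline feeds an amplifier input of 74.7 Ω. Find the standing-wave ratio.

Γ = (74.7 − 50)/(74.7 + 50) = 0.198
VSWR = (1 + 0.198)/(1 − 0.198)

VSWR ≈ 1.49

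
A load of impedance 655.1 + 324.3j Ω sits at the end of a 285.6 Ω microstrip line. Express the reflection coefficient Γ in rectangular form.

Γ ≈ 0.457 + j0.187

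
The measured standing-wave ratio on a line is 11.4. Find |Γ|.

|Γ| ≈ 0.839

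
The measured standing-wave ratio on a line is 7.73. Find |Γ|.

|Γ| = (S − 1)/(S + 1) = (7.73 − 1)/(7.73 + 1) = 6.73/8.73

|Γ| ≈ 0.771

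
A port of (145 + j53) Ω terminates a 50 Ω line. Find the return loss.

Γ = (95 + j53)/(195 + j53), |Γ| = 0.538
RL = −20·log₁₀|Γ| = −20·log₁₀(0.538)

RL ≈ 5.38 dB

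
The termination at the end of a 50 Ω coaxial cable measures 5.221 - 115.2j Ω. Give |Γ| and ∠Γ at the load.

Γ = (Z_L − Z_0)/(Z_L + Z_0) = (-44.78 − j115.2)/(55.22 − j115.2)
|Γ| = 124/128 = 0.967

Γ ≈ 0.967 ∠ -46.9°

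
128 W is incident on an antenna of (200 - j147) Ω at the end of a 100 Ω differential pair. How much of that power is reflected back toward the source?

P_reflected ≈ 36.3 W

|Γ| = |(100 − j147)/(300 − j147)| = 0.532
|Γ|² = 0.283
P_refl = |Γ|²·P_inc = 36.3 W, P_del = (1 − |Γ|²)·P_inc = 91.7 W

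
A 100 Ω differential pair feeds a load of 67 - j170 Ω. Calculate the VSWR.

VSWR ≈ 6.32

Γ = (Z_L − Z_0)/(Z_L + Z_0) = (-33 − j170)/(167 − j170)
|Γ| = 173/238 = 0.727
VSWR = (1 + |Γ|)/(1 − |Γ|) = 1.73/0.273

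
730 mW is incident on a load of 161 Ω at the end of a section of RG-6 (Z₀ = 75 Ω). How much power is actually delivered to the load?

P_delivered ≈ 633 mW

Γ = (161 − 75)/(161 + 75) = 0.364
|Γ|² = 0.133
P_refl = |Γ|²·P_inc = 96.9 mW, P_del = (1 − |Γ|²)·P_inc = 633 mW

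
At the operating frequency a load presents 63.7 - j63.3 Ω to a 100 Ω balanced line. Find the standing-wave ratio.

VSWR ≈ 2.42

Γ = (Z_L − Z_0)/(Z_L + Z_0) = (-36.3 − j63.3)/(163.7 − j63.3)
|Γ| = 73/176 = 0.416
VSWR = (1 + |Γ|)/(1 − |Γ|) = 1.42/0.584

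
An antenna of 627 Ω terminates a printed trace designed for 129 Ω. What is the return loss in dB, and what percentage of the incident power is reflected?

Γ = (627 − 129)/(627 + 129) = 0.659
RL = −20·log₁₀(0.659) = 3.63 dB
P_refl/P_inc = |Γ|² = 0.434

RL ≈ 3.63 dB; 43.4% of incident power reflected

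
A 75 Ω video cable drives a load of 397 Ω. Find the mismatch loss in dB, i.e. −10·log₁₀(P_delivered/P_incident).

mismatch loss ≈ 2.72 dB

Γ = (397 − 75)/(397 + 75) = 0.682
|Γ|² = 0.465, so P_del/P_inc = 1 − |Γ|² = 0.535
ML = −10·log₁₀(1 − |Γ|²)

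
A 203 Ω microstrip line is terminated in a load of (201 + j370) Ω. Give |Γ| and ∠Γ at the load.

Γ = (Z_L − Z_0)/(Z_L + Z_0) = (-2 + j370)/(404 + j370)
|Γ| = 370/548 = 0.675

Γ ≈ 0.675 ∠ 47.8°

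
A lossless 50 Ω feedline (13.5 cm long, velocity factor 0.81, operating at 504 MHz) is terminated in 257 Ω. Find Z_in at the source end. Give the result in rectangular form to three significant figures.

Z_in ≈ 10.1 + j9.16 Ω

λ = v/f = 0.81·c / 504 MHz = 0.482 m
βl = 2π·l/λ = 2π × 0.28 = 101°
tan(βl) = tan(101°) = -5.24
Z_in = Z_0·(Z_L + jZ_0·tanβl)/(Z_0 + jZ_L·tanβl)
     = 50·(257 − j262)/(50 − j1350)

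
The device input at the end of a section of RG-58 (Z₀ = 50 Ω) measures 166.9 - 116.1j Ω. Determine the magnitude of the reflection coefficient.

|Γ| ≈ 0.67

Γ = (Z_L − Z_0)/(Z_L + Z_0) = (116.9 − j116.1)/(216.9 − j116.1)
|Γ| = 165/246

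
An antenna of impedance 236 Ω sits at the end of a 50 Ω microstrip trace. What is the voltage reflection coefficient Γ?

Γ = (Z_L − Z_0)/(Z_L + Z_0) = (236 − 50)/(236 + 50) = 186/286

Γ = 0.65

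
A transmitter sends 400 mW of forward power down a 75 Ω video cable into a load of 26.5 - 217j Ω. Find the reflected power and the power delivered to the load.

|Γ| = |(-48.5 − j217)/(101.5 − j217)| = 0.928
|Γ|² = 0.861
P_refl = |Γ|²·P_inc = 345 mW, P_del = (1 − |Γ|²)·P_inc = 55.4 mW

P_reflected ≈ 345 mW; P_delivered ≈ 55.4 mW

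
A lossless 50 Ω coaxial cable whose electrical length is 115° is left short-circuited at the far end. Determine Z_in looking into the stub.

tan(βl) = -2.14
For a short-circuited stub, Z_in = jZ_0·tan(βl)

Z_in ≈ −j107 Ω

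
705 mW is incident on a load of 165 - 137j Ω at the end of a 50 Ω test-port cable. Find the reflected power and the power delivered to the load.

P_reflected ≈ 347 mW; P_delivered ≈ 358 mW

|Γ| = |(115 − j137)/(215 − j137)| = 0.702
|Γ|² = 0.492
P_refl = |Γ|²·P_inc = 347 mW, P_del = (1 − |Γ|²)·P_inc = 358 mW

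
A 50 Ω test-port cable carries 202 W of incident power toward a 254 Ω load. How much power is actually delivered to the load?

P_delivered ≈ 111 W

Γ = (254 − 50)/(254 + 50) = 0.671
|Γ|² = 0.45
P_refl = |Γ|²·P_inc = 91 W, P_del = (1 − |Γ|²)·P_inc = 111 W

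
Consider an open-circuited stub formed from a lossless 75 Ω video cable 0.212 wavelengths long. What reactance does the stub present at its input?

X_in ≈ -18.3 Ω (capacitive)

βl = 2π × 0.212 = 76.3°
tan(βl) = 4.11
For an open-circuited stub, Z_in = −jZ_0·cot(βl) = −jZ_0/tan(βl)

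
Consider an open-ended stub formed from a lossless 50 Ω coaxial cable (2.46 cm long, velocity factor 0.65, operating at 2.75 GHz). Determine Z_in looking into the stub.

λ = v/f = 0.65·c / 2.75 GHz = 0.0709 m
βl = 2π·l/λ = 2π × 0.347 = 125°
tan(βl) = -1.43
For an open-ended stub, Z_in = −jZ_0·cot(βl) = −jZ_0/tan(βl)

Z_in ≈ +j34.9 Ω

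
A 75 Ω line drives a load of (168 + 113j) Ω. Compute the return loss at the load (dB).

RL ≈ 5.25 dB

Γ = (93 + j113)/(243 + j113), |Γ| = 0.546
RL = −20·log₁₀|Γ| = −20·log₁₀(0.546)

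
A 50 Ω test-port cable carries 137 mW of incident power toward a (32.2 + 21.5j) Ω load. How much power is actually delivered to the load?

P_delivered ≈ 122 mW

|Γ| = |(-17.8 + j21.5)/(82.2 + j21.5)| = 0.329
|Γ|² = 0.108
P_refl = |Γ|²·P_inc = 14.8 mW, P_del = (1 − |Γ|²)·P_inc = 122 mW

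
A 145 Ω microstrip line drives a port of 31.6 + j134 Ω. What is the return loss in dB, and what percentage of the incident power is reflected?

RL ≈ 2.03 dB; 62.7% of incident power reflected

Γ = (-113.4 + j134)/(176.6 + j134), |Γ| = 0.792
RL = −20·log₁₀(0.792) = 2.03 dB
P_refl/P_inc = |Γ|² = 0.627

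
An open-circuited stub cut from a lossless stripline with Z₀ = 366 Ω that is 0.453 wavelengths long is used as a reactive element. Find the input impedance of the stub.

βl = 2π × 0.453 = 163°
tan(βl) = -0.304
For an open-circuited stub, Z_in = −jZ_0·cot(βl) = −jZ_0/tan(βl)

Z_in ≈ +j1200 Ω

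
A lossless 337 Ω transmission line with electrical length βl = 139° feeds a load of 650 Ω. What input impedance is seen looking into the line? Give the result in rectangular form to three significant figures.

Z_in ≈ 299 + j209 Ω

tan(βl) = tan(139°) = -0.869
Z_in = Z_0·(Z_L + jZ_0·tanβl)/(Z_0 + jZ_L·tanβl)
     = 337·(650 − j293)/(337 − j565)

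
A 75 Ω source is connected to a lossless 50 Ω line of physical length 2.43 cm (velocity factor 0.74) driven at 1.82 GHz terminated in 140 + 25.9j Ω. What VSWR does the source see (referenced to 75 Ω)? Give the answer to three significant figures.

VSWR ≈ 4.03

λ = v/f = 0.74·c / 1.82 GHz = 0.122 m
βl = 2π·l/λ = 2π × 0.199 = 71.7°
tan(βl) = 3.03
Z_in = Z_0·(Z_L + jZ_0·tanβl)/(Z_0 + jZ_L·tanβl) = 19.7 − j17.8 Ω
Γ_s = (Z_in − Z_s)/(Z_in + Z_s) = (-55.3 − j17.8)/(94.7 − j17.8), |Γ_s| = 0.603
VSWR = (1 + |Γ_s|)/(1 − |Γ_s|)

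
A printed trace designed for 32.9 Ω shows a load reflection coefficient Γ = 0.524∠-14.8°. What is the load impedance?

Z_L ≈ 91.3 − j33.7 Ω

Z_L = Z_0·(1 + Γ)/(1 − Γ) = 32.9·(1.51 − j0.134)/(0.493 + j0.134)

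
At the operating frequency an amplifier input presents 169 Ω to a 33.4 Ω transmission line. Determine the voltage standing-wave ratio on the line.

VSWR ≈ 5.06

Γ = (169 − 33.4)/(169 + 33.4) = 0.67
VSWR = (1 + 0.67)/(1 − 0.67)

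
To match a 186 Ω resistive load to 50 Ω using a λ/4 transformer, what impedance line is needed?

Z_qwt = √(Z_0·R_L) = √(50 × 186) = √9300

Z_qwt ≈ 96.4 Ω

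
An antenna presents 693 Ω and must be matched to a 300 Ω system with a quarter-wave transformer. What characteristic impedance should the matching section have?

Z_qwt ≈ 456 Ω

Z_qwt = √(Z_0·R_L) = √(300 × 693) = √207900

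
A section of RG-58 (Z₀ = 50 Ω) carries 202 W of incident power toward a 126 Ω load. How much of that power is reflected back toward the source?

Γ = (126 − 50)/(126 + 50) = 0.432
|Γ|² = 0.186
P_refl = |Γ|²·P_inc = 37.7 W, P_del = (1 − |Γ|²)·P_inc = 164 W

P_reflected ≈ 37.7 W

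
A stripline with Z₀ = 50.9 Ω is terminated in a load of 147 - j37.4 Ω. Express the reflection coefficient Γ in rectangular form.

Γ ≈ 0.503 − j0.0939

Γ = (Z_L − Z_0)/(Z_L + Z_0) = (96.1 − j37.4)/(197.9 − j37.4)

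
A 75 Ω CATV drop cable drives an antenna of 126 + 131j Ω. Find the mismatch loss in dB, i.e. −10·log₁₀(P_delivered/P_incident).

mismatch loss ≈ 1.83 dB

Γ = (51 + j131)/(201 + j131), |Γ| = 0.586
|Γ|² = 0.343, so P_del/P_inc = 1 − |Γ|² = 0.657
ML = −10·log₁₀(1 − |Γ|²)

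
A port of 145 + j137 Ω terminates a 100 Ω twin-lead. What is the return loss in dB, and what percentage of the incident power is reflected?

Γ = (45 + j137)/(245 + j137), |Γ| = 0.514
RL = −20·log₁₀(0.514) = 5.79 dB
P_refl/P_inc = |Γ|² = 0.264

RL ≈ 5.79 dB; 26.4% of incident power reflected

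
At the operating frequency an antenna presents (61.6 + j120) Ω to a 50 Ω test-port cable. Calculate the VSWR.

VSWR ≈ 6.57

Γ = (Z_L − Z_0)/(Z_L + Z_0) = (11.6 + j120)/(111.6 + j120)
|Γ| = 121/164 = 0.736
VSWR = (1 + |Γ|)/(1 − |Γ|) = 1.74/0.264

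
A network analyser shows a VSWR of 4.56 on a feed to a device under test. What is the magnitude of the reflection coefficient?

|Γ| = (S − 1)/(S + 1) = (4.56 − 1)/(4.56 + 1) = 3.56/5.56

|Γ| ≈ 0.64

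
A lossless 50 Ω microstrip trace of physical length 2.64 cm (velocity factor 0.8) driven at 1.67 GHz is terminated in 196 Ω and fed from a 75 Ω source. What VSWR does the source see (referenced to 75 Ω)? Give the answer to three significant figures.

λ = v/f = 0.8·c / 1.67 GHz = 0.144 m
βl = 2π·l/λ = 2π × 0.184 = 66.1°
tan(βl) = 2.26
Z_in = Z_0·(Z_L + jZ_0·tanβl)/(Z_0 + jZ_L·tanβl) = 15.1 − j20.4 Ω
Γ_s = (Z_in − Z_s)/(Z_in + Z_s) = (-59.9 − j20.4)/(90.1 − j20.4), |Γ_s| = 0.686
VSWR = (1 + |Γ_s|)/(1 − |Γ_s|)

VSWR ≈ 5.36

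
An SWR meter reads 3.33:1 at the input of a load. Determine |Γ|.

|Γ| ≈ 0.538

|Γ| = (S − 1)/(S + 1) = (3.33 − 1)/(3.33 + 1) = 2.33/4.33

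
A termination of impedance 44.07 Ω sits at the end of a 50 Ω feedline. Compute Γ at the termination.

Γ = (Z_L − Z_0)/(Z_L + Z_0) = (44.07 − 50)/(44.07 + 50) = -5.93/94.07

Γ = -0.063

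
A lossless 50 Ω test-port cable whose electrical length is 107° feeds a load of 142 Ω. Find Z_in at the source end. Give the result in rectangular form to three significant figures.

tan(βl) = tan(107°) = -3.27
Z_in = Z_0·(Z_L + jZ_0·tanβl)/(Z_0 + jZ_L·tanβl)
     = 50·(142 − j164)/(50 − j464)

Z_in ≈ 19 + j13.2 Ω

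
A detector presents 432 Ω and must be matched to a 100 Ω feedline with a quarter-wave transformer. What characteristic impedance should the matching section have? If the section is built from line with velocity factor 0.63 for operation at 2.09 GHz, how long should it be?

Z_qwt ≈ 208 Ω; length ≈ 2.26 cm

Z_qwt = √(Z_0·R_L) = √(100 × 432) = √43200
λ = 0.63·c/f = 0.0904 m, so l = λ/4 = 0.0226 m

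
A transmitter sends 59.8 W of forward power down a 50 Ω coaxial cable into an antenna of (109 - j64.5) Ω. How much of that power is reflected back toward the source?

P_reflected ≈ 15.5 W

|Γ| = |(59 − j64.5)/(159 − j64.5)| = 0.509
|Γ|² = 0.26
P_refl = |Γ|²·P_inc = 15.5 W, P_del = (1 − |Γ|²)·P_inc = 44.3 W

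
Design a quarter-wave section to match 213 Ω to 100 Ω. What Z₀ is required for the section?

Z_qwt ≈ 146 Ω

Z_qwt = √(Z_0·R_L) = √(100 × 213) = √21300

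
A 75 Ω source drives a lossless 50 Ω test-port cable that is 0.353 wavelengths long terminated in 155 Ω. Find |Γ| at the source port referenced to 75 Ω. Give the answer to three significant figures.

|Γ| ≈ 0.58

βl = 2π × 0.353 = 127°
tan(βl) = -1.32
Z_in = Z_0·(Z_L + jZ_0·tanβl)/(Z_0 + jZ_L·tanβl) = 23.9 + j32 Ω
Γ_s = (Z_in − Z_s)/(Z_in + Z_s) = (-51.1 + j32)/(98.9 + j32), |Γ_s| = 0.58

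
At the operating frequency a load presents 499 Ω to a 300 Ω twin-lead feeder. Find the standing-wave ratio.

For a purely resistive load, VSWR = R_L/Z_0 or Z_0/R_L (whichever > 1) = 499/300

VSWR ≈ 1.66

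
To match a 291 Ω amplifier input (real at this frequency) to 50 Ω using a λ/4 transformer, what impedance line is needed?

Z_qwt ≈ 121 Ω

Z_qwt = √(Z_0·R_L) = √(50 × 291) = √14550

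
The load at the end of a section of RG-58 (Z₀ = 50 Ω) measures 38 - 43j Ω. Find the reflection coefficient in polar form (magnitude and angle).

Γ ≈ 0.456 ∠ -79.6°

Γ = (Z_L − Z_0)/(Z_L + Z_0) = (-12 − j43)/(88 − j43)
|Γ| = 44.6/97.9 = 0.456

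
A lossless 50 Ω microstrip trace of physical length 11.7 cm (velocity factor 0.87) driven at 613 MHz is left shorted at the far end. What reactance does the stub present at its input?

λ = v/f = 0.87·c / 613 MHz = 0.426 m
βl = 2π·l/λ = 2π × 0.275 = 98.9°
tan(βl) = -6.37
For a shorted stub, Z_in = jZ_0·tan(βl)

X_in ≈ -318 Ω (capacitive)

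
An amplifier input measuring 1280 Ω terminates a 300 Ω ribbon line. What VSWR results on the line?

VSWR ≈ 4.27

Γ = (1280 − 300)/(1280 + 300) = 0.62
VSWR = (1 + 0.62)/(1 − 0.62)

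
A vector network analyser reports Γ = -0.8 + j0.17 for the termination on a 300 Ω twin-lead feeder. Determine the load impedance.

Z_L ≈ 30.4 + j31.2 Ω

Z_L = Z_0·(1 + Γ)/(1 − Γ) = 300·(0.2 + j0.17)/(1.8 − j0.17)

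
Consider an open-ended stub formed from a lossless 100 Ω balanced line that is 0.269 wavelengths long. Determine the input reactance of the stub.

βl = 2π × 0.269 = 96.8°
tan(βl) = -8.34
For an open-ended stub, Z_in = −jZ_0·cot(βl) = −jZ_0/tan(βl)

X_in ≈ 12 Ω (inductive)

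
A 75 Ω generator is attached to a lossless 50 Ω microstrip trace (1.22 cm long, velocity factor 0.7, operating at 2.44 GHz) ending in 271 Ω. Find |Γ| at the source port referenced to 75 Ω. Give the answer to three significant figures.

λ = v/f = 0.7·c / 2.44 GHz = 0.0861 m
βl = 2π·l/λ = 2π × 0.142 = 51°
tan(βl) = 1.24
Z_in = Z_0·(Z_L + jZ_0·tanβl)/(Z_0 + jZ_L·tanβl) = 14.9 − j38.2 Ω
Γ_s = (Z_in − Z_s)/(Z_in + Z_s) = (-60.1 − j38.2)/(89.9 − j38.2), |Γ_s| = 0.729

|Γ| ≈ 0.729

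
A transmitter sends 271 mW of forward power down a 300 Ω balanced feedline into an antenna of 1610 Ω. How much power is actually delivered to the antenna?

P_delivered ≈ 144 mW

Γ = (1610 − 300)/(1610 + 300) = 0.686
|Γ|² = 0.47
P_refl = |Γ|²·P_inc = 127 mW, P_del = (1 − |Γ|²)·P_inc = 144 mW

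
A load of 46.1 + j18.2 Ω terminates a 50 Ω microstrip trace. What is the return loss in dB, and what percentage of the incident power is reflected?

Γ = (-3.9 + j18.2)/(96.1 + j18.2), |Γ| = 0.19
RL = −20·log₁₀(0.19) = 14.4 dB
P_refl/P_inc = |Γ|² = 0.0362

RL ≈ 14.4 dB; 3.62% of incident power reflected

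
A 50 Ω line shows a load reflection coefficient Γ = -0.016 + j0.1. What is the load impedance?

Z_L = Z_0·(1 + Γ)/(1 − Γ) = 50·(0.984 + j0.1)/(1.02 − j0.1)

Z_L ≈ 47.5 + j9.59 Ω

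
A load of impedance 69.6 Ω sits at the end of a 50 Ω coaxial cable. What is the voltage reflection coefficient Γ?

Γ = 0.164

Γ = (Z_L − Z_0)/(Z_L + Z_0) = (69.6 − 50)/(69.6 + 50) = 19.6/119.6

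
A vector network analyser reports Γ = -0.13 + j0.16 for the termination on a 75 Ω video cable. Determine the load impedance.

Z_L = Z_0·(1 + Γ)/(1 − Γ) = 75·(0.87 + j0.16)/(1.13 − j0.16)

Z_L ≈ 55.1 + j18.4 Ω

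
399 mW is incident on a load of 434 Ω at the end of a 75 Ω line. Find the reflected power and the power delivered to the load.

P_reflected ≈ 198 mW; P_delivered ≈ 201 mW

Γ = (434 − 75)/(434 + 75) = 0.705
|Γ|² = 0.497
P_refl = |Γ|²·P_inc = 198 mW, P_del = (1 − |Γ|²)·P_inc = 201 mW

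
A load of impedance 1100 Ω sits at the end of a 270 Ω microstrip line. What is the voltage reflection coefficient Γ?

Γ = (Z_L − Z_0)/(Z_L + Z_0) = (1100 − 270)/(1100 + 270) = 830/1370

Γ = 0.606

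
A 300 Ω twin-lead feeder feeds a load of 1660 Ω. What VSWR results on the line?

VSWR ≈ 5.53

For a purely resistive load, VSWR = R_L/Z_0 or Z_0/R_L (whichever > 1) = 1660/300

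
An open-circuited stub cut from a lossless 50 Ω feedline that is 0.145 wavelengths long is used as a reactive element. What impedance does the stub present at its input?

Z_in ≈ −j38.8 Ω

βl = 2π × 0.145 = 52.2°
tan(βl) = 1.29
For an open-circuited stub, Z_in = −jZ_0·cot(βl) = −jZ_0/tan(βl)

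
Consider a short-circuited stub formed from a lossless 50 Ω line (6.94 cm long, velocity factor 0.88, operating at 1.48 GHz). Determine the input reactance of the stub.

λ = v/f = 0.88·c / 1.48 GHz = 0.178 m
βl = 2π·l/λ = 2π × 0.389 = 140°
tan(βl) = -0.837
For a short-circuited stub, Z_in = jZ_0·tan(βl)

X_in ≈ -41.9 Ω (capacitive)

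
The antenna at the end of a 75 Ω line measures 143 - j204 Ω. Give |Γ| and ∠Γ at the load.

Γ = (Z_L − Z_0)/(Z_L + Z_0) = (68 − j204)/(218 − j204)
|Γ| = 215/299 = 0.72

Γ ≈ 0.72 ∠ -28.5°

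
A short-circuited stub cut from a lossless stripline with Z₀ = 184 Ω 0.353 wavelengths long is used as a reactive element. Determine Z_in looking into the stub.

βl = 2π × 0.353 = 127°
tan(βl) = -1.32
For a short-circuited stub, Z_in = jZ_0·tan(βl)

Z_in ≈ −j243 Ω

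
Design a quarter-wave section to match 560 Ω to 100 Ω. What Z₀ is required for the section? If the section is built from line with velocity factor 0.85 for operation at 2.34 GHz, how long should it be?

Z_qwt = √(Z_0·R_L) = √(100 × 560) = √56000
λ = 0.85·c/f = 0.109 m, so l = λ/4 = 0.0272 m

Z_qwt ≈ 237 Ω; length ≈ 2.72 cm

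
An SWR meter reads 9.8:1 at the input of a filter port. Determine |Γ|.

|Γ| = (S − 1)/(S + 1) = (9.8 − 1)/(9.8 + 1) = 8.8/10.8

|Γ| ≈ 0.815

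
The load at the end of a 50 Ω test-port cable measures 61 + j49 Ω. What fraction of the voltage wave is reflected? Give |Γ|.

|Γ| ≈ 0.414

Γ = (Z_L − Z_0)/(Z_L + Z_0) = (11 + j49)/(111 + j49)
|Γ| = 50.2/121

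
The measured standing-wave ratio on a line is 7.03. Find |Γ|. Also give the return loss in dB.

|Γ| = (S − 1)/(S + 1) = (7.03 − 1)/(7.03 + 1) = 6.03/8.03
RL = −20·log₁₀|Γ| = −20·log₁₀(0.751)

|Γ| ≈ 0.751; return loss ≈ 2.49 dB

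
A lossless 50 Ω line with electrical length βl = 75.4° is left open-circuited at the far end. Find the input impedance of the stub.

tan(βl) = 3.84
For an open-circuited stub, Z_in = −jZ_0·cot(βl) = −jZ_0/tan(βl)

Z_in ≈ −j13 Ω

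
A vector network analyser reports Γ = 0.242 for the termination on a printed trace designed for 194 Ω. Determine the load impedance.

Z_L = Z_0·(1 + Γ)/(1 − Γ) = 194·(1.24)/(0.758)

Z_L ≈ 318 Ω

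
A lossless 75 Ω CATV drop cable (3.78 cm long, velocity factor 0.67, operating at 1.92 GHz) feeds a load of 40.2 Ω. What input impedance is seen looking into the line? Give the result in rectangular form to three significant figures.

Z_in ≈ 69.1 − j45.3 Ω

λ = v/f = 0.67·c / 1.92 GHz = 0.105 m
βl = 2π·l/λ = 2π × 0.361 = 130°
tan(βl) = tan(130°) = -1.19
Z_in = Z_0·(Z_L + jZ_0·tanβl)/(Z_0 + jZ_L·tanβl)
     = 75·(40.2 − j89.4)/(75 − j47.9)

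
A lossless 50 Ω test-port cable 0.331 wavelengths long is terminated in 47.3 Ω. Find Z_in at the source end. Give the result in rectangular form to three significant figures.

βl = 2π × 0.331 = 119°
tan(βl) = tan(119°) = -1.79
Z_in = Z_0·(Z_L + jZ_0·tanβl)/(Z_0 + jZ_L·tanβl)
     = 50·(47.3 − j89.6)/(50 − j84.8)

Z_in ≈ 51.4 − j2.43 Ω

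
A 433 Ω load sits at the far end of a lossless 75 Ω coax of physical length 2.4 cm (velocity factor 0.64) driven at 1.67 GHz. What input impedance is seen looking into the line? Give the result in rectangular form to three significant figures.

λ = v/f = 0.64·c / 1.67 GHz = 0.115 m
βl = 2π·l/λ = 2π × 0.209 = 75.2°
tan(βl) = tan(75.2°) = 3.77
Z_in = Z_0·(Z_L + jZ_0·tanβl)/(Z_0 + jZ_L·tanβl)
     = 75·(433 + j283)/(75 + j1630)

Z_in ≈ 13.9 − j19.2 Ω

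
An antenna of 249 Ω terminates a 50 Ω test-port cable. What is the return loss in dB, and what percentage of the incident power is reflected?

RL ≈ 3.54 dB; 44.3% of incident power reflected

Γ = (249 − 50)/(249 + 50) = 0.666
RL = −20·log₁₀(0.666) = 3.54 dB
P_refl/P_inc = |Γ|² = 0.443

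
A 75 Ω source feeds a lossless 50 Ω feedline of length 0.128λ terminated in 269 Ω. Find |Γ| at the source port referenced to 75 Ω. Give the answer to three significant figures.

|Γ| ≈ 0.712

βl = 2π × 0.128 = 46.1°
tan(βl) = 1.04
Z_in = Z_0·(Z_L + jZ_0·tanβl)/(Z_0 + jZ_L·tanβl) = 17.4 − j45 Ω
Γ_s = (Z_in − Z_s)/(Z_in + Z_s) = (-57.6 − j45)/(92.4 − j45), |Γ_s| = 0.712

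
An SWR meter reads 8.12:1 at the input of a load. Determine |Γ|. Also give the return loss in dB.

|Γ| = (S − 1)/(S + 1) = (8.12 − 1)/(8.12 + 1) = 7.12/9.12
RL = −20·log₁₀|Γ| = −20·log₁₀(0.781)

|Γ| ≈ 0.781; return loss ≈ 2.15 dB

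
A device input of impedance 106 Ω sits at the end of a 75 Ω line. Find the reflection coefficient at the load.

Γ = (Z_L − Z_0)/(Z_L + Z_0) = (106 − 75)/(106 + 75) = 31/181

Γ = 0.171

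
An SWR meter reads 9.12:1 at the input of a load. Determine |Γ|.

|Γ| ≈ 0.802

|Γ| = (S − 1)/(S + 1) = (9.12 − 1)/(9.12 + 1) = 8.12/10.1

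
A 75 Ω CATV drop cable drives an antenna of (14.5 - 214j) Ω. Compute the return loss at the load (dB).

RL ≈ 0.366 dB

Γ = (-60.5 − j214)/(89.5 − j214), |Γ| = 0.959
RL = −20·log₁₀|Γ| = −20·log₁₀(0.959)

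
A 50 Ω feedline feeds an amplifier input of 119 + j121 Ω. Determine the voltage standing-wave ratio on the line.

Γ = (Z_L − Z_0)/(Z_L + Z_0) = (69 + j121)/(169 + j121)
|Γ| = 139/208 = 0.67
VSWR = (1 + |Γ|)/(1 − |Γ|) = 1.67/0.33

VSWR ≈ 5.06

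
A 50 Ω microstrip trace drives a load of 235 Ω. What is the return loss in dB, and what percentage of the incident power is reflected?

RL ≈ 3.75 dB; 42.1% of incident power reflected

Γ = (235 − 50)/(235 + 50) = 0.649
RL = −20·log₁₀(0.649) = 3.75 dB
P_refl/P_inc = |Γ|² = 0.421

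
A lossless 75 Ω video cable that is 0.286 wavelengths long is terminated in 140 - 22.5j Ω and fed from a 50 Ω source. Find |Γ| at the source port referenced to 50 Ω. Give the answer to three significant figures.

βl = 2π × 0.286 = 103°
tan(βl) = -4.35
Z_in = Z_0·(Z_L + jZ_0·tanβl)/(Z_0 + jZ_L·tanβl) = 42.2 + j18.8 Ω
Γ_s = (Z_in − Z_s)/(Z_in + Z_s) = (-7.75 + j18.8)/(92.2 + j18.8), |Γ_s| = 0.216

|Γ| ≈ 0.216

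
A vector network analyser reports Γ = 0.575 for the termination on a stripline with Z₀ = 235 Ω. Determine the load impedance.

Z_L ≈ 871 Ω

Z_L = Z_0·(1 + Γ)/(1 − Γ) = 235·(1.57)/(0.425)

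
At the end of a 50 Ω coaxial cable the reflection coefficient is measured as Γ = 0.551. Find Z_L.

Z_L = Z_0·(1 + Γ)/(1 − Γ) = 50·(1.55)/(0.449)

Z_L ≈ 173 Ω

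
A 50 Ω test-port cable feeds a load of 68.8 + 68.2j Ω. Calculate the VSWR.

Γ = (Z_L − Z_0)/(Z_L + Z_0) = (18.8 + j68.2)/(118.8 + j68.2)
|Γ| = 70.7/137 = 0.516
VSWR = (1 + |Γ|)/(1 − |Γ|) = 1.52/0.484

VSWR ≈ 3.14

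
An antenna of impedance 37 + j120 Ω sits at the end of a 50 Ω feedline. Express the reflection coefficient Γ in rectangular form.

Γ = (Z_L − Z_0)/(Z_L + Z_0) = (-13 + j120)/(87 + j120)

Γ ≈ 0.604 + j0.546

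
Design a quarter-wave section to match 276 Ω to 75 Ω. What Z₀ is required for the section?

Z_qwt ≈ 144 Ω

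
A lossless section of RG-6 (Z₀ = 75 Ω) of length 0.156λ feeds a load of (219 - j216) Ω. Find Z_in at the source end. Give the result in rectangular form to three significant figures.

βl = 2π × 0.156 = 56.2°
tan(βl) = tan(56.2°) = 1.49
Z_in = Z_0·(Z_L + jZ_0·tanβl)/(Z_0 + jZ_L·tanβl)
     = 75·(219 − j104)/(397 + j327)

Z_in ≈ 15 − j32 Ω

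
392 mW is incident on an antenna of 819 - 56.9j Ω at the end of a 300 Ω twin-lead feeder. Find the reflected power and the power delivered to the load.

P_reflected ≈ 85.1 mW; P_delivered ≈ 307 mW

|Γ| = |(519 − j56.9)/(1119 − j56.9)| = 0.466
|Γ|² = 0.217
P_refl = |Γ|²·P_inc = 85.1 mW, P_del = (1 − |Γ|²)·P_inc = 307 mW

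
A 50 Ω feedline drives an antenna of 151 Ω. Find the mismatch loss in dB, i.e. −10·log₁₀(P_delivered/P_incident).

mismatch loss ≈ 1.26 dB

Γ = (151 − 50)/(151 + 50) = 0.502
|Γ|² = 0.252, so P_del/P_inc = 1 − |Γ|² = 0.748
ML = −10·log₁₀(1 − |Γ|²)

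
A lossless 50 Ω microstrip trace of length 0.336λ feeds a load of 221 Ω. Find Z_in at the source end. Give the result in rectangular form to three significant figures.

Z_in ≈ 15.1 + j27.9 Ω

βl = 2π × 0.336 = 121°
tan(βl) = tan(121°) = -1.67
Z_in = Z_0·(Z_L + jZ_0·tanβl)/(Z_0 + jZ_L·tanβl)
     = 50·(221 − j83.3)/(50 − j368)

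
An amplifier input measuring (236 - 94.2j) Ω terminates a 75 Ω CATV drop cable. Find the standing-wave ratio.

VSWR ≈ 3.7

Γ = (Z_L − Z_0)/(Z_L + Z_0) = (161 − j94.2)/(311 − j94.2)
|Γ| = 187/325 = 0.574
VSWR = (1 + |Γ|)/(1 − |Γ|) = 1.57/0.426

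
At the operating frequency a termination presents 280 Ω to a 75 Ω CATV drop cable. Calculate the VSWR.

VSWR ≈ 3.73

For a purely resistive load, VSWR = R_L/Z_0 or Z_0/R_L (whichever > 1) = 280/75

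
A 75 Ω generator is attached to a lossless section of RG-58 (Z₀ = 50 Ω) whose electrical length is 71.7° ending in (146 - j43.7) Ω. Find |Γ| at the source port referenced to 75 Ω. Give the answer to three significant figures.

|Γ| ≈ 0.649

tan(βl) = 3.02
Z_in = Z_0·(Z_L + jZ_0·tanβl)/(Z_0 + jZ_L·tanβl) = 16.2 − j9.84 Ω
Γ_s = (Z_in − Z_s)/(Z_in + Z_s) = (-58.8 − j9.84)/(91.2 − j9.84), |Γ_s| = 0.649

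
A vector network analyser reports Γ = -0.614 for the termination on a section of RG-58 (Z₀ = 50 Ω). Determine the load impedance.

Z_L = Z_0·(1 + Γ)/(1 − Γ) = 50·(0.386)/(1.61)

Z_L ≈ 12 Ω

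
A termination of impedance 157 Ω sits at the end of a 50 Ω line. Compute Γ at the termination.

Γ = 0.517

Γ = (Z_L − Z_0)/(Z_L + Z_0) = (157 − 50)/(157 + 50) = 107/207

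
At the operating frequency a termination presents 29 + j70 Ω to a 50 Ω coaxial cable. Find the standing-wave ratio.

Γ = (Z_L − Z_0)/(Z_L + Z_0) = (-21 + j70)/(79 + j70)
|Γ| = 73.1/106 = 0.692
VSWR = (1 + |Γ|)/(1 − |Γ|) = 1.69/0.308

VSWR ≈ 5.5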